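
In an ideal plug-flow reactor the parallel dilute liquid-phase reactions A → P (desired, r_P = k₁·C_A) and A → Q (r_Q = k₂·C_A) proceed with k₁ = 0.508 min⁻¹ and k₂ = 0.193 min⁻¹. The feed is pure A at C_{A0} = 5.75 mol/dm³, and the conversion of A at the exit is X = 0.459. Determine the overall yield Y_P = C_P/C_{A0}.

C_A = C_{A0}(1−X) = 3.111 mol/dm³.
Both paths are first order in A, so the instantaneous fraction to P is constant: dC_P/d(−C_A) = k₁/(k₁+k₂) = 0.7247.
C_P = 0.7247·(C_{A0}−C_A) = 0.7247×2.639 = 1.91 mol/dm³.
Y_P = C_P/C_{A0} = 1.913/5.75 = 0.333.

0.333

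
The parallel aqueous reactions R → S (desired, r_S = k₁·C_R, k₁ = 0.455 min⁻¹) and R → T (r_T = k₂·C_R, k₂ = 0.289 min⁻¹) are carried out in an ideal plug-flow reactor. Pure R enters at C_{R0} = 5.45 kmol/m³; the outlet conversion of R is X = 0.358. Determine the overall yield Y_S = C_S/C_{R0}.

C_R = C_{R0}(1−X) = 3.499 kmol/m³.
Both paths are first order in R, so the instantaneous fraction to S is constant: dC_S/d(−C_R) = k₁/(k₁+k₂) = 0.6116.
C_S = 0.6116·(C_{R0}−C_R) = 0.6116×1.951 = 1.19 kmol/m³.
Y_S = C_S/C_{R0} = 1.193/5.45 = 0.219.

0.219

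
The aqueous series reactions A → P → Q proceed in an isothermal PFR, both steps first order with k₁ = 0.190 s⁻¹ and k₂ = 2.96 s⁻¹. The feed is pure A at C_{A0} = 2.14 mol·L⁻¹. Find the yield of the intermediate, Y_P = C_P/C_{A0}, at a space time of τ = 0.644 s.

0.0505

The intermediate concentration in a first-order A→B→C sequence is C_P = k₁C_{A0}(e^(−k₁τ) − e^(−k₂τ))/(k₂−k₁).
e^(−k₁τ) = e^(−0.190×0.644) = e^(−0.1224) = 0.8848; e^(−k₂τ) = e^(−1.906) = 0.1486.
C_P = 0.190×2.14/(2.96−0.190) × (0.8848−0.1486) = 0.1468×0.7362 = 0.1081 mol·L⁻¹.
Y_P = C_P/C_{A0} = 0.1081/2.14 = 0.0505.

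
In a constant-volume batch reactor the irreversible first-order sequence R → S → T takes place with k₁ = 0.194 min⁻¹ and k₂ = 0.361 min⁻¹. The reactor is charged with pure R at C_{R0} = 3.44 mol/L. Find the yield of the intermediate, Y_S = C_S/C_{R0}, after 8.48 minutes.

The intermediate concentration in a first-order A→B→C sequence is C_S = k₁C_{R0}(e^(−k₁t) − e^(−k₂t))/(k₂−k₁).
e^(−k₁t) = e^(−0.194×8.48) = e^(−1.645) = 0.1930; e^(−k₂t) = e^(−3.061) = 0.04683.
C_S = 0.194×3.44/(0.361−0.194) × (0.1930−0.04683) = 3.996×0.1462 = 0.5841 mol/L.
Y_S = C_S/C_{R0} = 0.5841/3.44 = 0.170.

0.170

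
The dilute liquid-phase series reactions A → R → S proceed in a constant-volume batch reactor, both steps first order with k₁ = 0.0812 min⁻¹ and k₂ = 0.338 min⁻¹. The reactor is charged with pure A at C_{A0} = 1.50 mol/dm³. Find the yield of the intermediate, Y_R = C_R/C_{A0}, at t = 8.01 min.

0.144

Solving the coupled first-order balances gives C_R(t) = [k₁/(k₂−k₁)]·C_{A0}·(e^(−k₁t) − e^(−k₂t)).
e^(−k₁t) = e^(−0.0812×8.01) = e^(−0.6504) = 0.5218; e^(−k₂t) = e^(−2.707) = 0.06671.
C_R = 0.0812×1.50/(0.338−0.0812) × (0.5218−0.06671) = 0.4743×0.4551 = 0.2159 mol/dm³.
Y_R = C_R/C_{A0} = 0.2159/1.50 = 0.144.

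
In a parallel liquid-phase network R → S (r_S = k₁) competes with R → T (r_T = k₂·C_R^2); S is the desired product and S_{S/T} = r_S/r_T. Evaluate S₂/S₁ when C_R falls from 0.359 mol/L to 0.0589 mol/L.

S_{S/T} = (k₁/k₂)·C_R^-2, so S₂/S₁ = (C_{R,2}/C_{R,1})^-2.
= (0.0589/0.359)^(-2) = (0.1641)^(-2) = 37.1.

37.1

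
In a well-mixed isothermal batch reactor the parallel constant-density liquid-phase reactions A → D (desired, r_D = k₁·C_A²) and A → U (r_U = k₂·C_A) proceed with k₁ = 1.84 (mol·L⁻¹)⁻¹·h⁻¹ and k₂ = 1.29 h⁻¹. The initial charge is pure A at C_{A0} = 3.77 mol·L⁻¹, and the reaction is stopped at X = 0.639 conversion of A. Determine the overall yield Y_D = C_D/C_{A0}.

0.495

C_A = C_{A0}(1−X) = 1.361 mol·L⁻¹.
Along a PFR/batch, dC_U/dC_A = −r_U/(r_D+r_U) = −k₂/(k₂+k₁·C_A).
Integrating from C_{A0} to C_A: C_U = (1.29/1.84)·ln[(1.29+1.84·3.77)/(1.29+1.84·1.36)] = 0.7011·ln(8.227/3.794) = 0.5426 mol·L⁻¹.
Then C_D = (C_{A0}−C_A) − C_U = 2.409 − 0.5426 = 1.866 mol·L⁻¹.
Y_D = C_D/C_{A0} = 1.866/3.77 = 0.495.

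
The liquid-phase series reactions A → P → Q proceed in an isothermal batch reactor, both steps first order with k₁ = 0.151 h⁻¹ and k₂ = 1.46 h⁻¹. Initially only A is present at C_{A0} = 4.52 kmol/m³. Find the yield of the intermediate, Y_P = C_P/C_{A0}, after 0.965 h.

0.0715

The intermediate concentration in a first-order A→B→C sequence is C_P = k₁C_{A0}(e^(−k₁t) − e^(−k₂t))/(k₂−k₁).
e^(−k₁t) = e^(−0.151×0.965) = e^(−0.1457) = 0.8644; e^(−k₂t) = e^(−1.409) = 0.2444.
C_P = 0.151×4.52/(1.46−0.151) × (0.8644−0.2444) = 0.5214×0.6200 = 0.3233 kmol/m³.
Y_P = C_P/C_{A0} = 0.3233/4.52 = 0.0715.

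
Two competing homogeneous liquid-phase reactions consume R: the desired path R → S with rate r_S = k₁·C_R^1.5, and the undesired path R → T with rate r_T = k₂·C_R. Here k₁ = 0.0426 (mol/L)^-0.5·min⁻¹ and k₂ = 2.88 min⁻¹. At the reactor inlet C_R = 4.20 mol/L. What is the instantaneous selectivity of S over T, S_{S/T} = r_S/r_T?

S_{S/T} = r_S/r_T = (k₁·C_R^1.5)/(k₂·C_R) = (k₁/k₂)·C_R^0.5.
= (0.0426×4.200^1.5) / (2.88×4.200) = 0.3667/12.10 = 0.0303.

0.0303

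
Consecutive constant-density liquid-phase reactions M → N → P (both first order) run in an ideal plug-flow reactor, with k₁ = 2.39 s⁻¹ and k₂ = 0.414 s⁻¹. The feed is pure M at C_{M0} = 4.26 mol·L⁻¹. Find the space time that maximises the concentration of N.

Setting dC_N/dτ = 0 gives τ_opt = ln(k₂/k₁)/(k₂−k₁).
= ln(0.414/2.39)/(0.414−2.39) = ln(0.1732)/-1.976 = -1.753/-1.976 = 0.887 s.

0.887 s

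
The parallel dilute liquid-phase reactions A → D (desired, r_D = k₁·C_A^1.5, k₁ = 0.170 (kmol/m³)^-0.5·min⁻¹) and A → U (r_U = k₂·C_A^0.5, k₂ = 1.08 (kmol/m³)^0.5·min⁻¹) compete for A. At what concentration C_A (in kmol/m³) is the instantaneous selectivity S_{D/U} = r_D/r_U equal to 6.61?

S_{D/U} = (k₁/k₂)·C_A ⇒ C_A = S·k₂/k₁.
= 6.61×1.08/0.170 = 42.0 kmol/m³.

42.0 kmol/m³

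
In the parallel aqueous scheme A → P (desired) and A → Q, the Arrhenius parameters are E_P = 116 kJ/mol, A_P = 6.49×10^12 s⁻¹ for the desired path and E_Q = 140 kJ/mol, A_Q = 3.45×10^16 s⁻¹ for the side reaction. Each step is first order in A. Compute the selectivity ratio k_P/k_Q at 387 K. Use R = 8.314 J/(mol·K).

0.327

With equal orders, S_{P/Q} = k_P/k_Q = (A_P/A_Q)·exp[(E_Q−E_P)/(RT)].
(E_Q−E_P)/(RT) = (140−116)×10³/(8.314×387) = 24000/3218 = 7.459.
k_P/k_Q = (6.49×10^12/3.45×10^16)·exp(7.459) = 1.881×10^-4 × 1736 = 0.327.
Since E_P < E_Q, lowering the temperature improves selectivity toward P.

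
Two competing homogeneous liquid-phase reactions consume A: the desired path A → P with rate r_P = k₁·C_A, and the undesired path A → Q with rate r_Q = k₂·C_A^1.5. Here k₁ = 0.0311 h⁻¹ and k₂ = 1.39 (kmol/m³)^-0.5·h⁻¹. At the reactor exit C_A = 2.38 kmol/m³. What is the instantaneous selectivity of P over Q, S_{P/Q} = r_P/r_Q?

S_{P/Q} = r_P/r_Q = (k₁·C_A)/(k₂·C_A^1.5) = (k₁/k₂)·C_A^-0.5.
= (0.0311×2.380) / (1.39×2.380^1.5) = 0.07402/5.104 = 0.0145.

0.0145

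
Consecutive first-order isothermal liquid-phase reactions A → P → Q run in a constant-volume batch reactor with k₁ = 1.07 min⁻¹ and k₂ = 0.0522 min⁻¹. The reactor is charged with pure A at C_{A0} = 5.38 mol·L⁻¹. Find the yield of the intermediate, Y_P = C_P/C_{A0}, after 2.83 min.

0.856

The intermediate concentration in a first-order A→B→C sequence is C_P = k₁C_{A0}(e^(−k₁t) − e^(−k₂t))/(k₂−k₁).
e^(−k₁t) = e^(−1.07×2.83) = e^(−3.028) = 0.04841; e^(−k₂t) = e^(−0.1477) = 0.8627.
C_P = 1.07×5.38/(0.0522−1.07) × (0.04841−0.8627) = (-5.656)×(-0.8143) = 4.605 mol·L⁻¹.
Y_P = C_P/C_{A0} = 4.605/5.38 = 0.856.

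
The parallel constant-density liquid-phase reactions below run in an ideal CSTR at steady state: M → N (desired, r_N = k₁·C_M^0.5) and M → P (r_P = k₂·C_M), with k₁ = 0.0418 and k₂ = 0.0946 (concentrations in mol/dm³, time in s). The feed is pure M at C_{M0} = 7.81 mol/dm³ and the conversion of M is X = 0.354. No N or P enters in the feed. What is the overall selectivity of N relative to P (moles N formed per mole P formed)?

0.197

Exit C_M = C_{M0}(1−X) = 7.81×0.646 = 5.045 mol/dm³.
Rates in a CSTR are evaluated at the outlet concentration: r_N = 0.0418×5.045^0.5 = 0.09389, r_P = 0.0946×5.045 = 0.4773.
Overall selectivity = C_N/C_P = r_Nτ/(r_Pτ) = r_N/r_P = 0.197.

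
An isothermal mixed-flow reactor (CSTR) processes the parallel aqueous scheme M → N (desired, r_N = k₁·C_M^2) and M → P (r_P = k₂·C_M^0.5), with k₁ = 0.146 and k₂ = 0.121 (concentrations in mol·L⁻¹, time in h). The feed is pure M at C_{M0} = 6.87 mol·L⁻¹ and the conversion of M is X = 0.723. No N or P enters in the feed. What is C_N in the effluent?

Exit C_M = C_{M0}(1−X) = 6.87×0.277 = 1.903 mol·L⁻¹.
Rates in a CSTR are evaluated at the outlet concentration: r_N = 0.146×1.903^2 = 0.5287, r_P = 0.121×1.903^0.5 = 0.1669.
Fraction of consumed M going to N: r_N/(r_N+r_P) = 0.7601.
C_N = 0.7601·C_{M0}·X = 0.7601×6.87×0.723 = 3.78 mol·L⁻¹.

3.78 mol·L⁻¹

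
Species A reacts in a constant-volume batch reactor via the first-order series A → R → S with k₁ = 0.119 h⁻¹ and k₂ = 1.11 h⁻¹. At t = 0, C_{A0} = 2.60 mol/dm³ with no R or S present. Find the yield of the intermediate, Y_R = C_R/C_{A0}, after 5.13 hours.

Solving the coupled first-order balances gives C_R(t) = [k₁/(k₂−k₁)]·C_{A0}·(e^(−k₁t) − e^(−k₂t)).
e^(−k₁t) = e^(−0.119×5.13) = e^(−0.6105) = 0.5431; e^(−k₂t) = e^(−5.694) = 0.003365.
C_R = 0.119×2.60/(1.11−0.119) × (0.5431−0.003365) = 0.3122×0.5397 = 0.1685 mol/dm³.
Y_R = C_R/C_{A0} = 0.1685/2.60 = 0.0648.

0.0648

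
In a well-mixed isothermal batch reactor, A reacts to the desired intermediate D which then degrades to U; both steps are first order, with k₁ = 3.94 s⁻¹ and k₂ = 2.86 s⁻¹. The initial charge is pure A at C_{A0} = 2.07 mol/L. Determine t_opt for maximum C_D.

0.297 s

The intermediate peaks when r₁ = r₂, i.e. k₁e^(−k₁t) = k₂e^(−k₂t), giving t_opt = ln(k₂/k₁)/(k₂−k₁).
= ln(2.86/3.94)/(2.86−3.94) = ln(0.7259)/-1.080 = -0.3204/-1.080 = 0.297 s.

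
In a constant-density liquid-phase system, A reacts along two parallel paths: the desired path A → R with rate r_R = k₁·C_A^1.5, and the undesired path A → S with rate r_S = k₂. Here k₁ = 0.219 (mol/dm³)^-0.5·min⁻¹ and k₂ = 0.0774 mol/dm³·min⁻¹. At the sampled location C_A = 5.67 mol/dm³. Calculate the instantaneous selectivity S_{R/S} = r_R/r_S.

38.2

S_{R/S} = r_R/r_S = (k₁·C_A^1.5)/(k₂) = (k₁/k₂)·C_A^1.5.
= (0.219×5.670^1.5) / (0.0774) = 2.957/0.07740 = 38.2.
Since the desired path is higher order in A, keeping C_A high (PFR or concentrated feed) favours R.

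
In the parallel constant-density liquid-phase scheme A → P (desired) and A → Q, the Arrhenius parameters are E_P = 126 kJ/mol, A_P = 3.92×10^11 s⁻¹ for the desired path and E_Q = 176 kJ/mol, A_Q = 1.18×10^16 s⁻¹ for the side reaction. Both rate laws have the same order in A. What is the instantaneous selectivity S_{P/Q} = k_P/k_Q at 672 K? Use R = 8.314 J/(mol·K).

With equal orders, S_{P/Q} = k_P/k_Q = (A_P/A_Q)·exp[(E_Q−E_P)/(RT)].
(E_Q−E_P)/(RT) = (176−126)×10³/(8.314×672) = 50000/5587 = 8.949.
k_P/k_Q = (3.92×10^11/1.18×10^16)·exp(8.949) = 3.322×10^-5 × 7703 = 0.256.

0.256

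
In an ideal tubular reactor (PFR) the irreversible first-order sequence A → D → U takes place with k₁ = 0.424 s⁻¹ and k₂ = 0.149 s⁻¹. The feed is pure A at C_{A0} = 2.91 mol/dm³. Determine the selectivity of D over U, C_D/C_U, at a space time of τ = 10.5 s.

0.445

For first-order series with pure A initially, C_D(τ) = k₁C_{A0}/(k₂−k₁)·(e^(−k₁τ) − e^(−k₂τ)).
e^(−k₁τ) = e^(−0.424×10.5) = e^(−4.452) = 0.01166; e^(−k₂τ) = e^(−1.565) = 0.2092.
C_D = 0.424×2.91/(0.149−0.424) × (0.01166−0.2092) = (-4.487)×(-0.1975) = 0.8863 mol/dm³.
C_A = C_{A0}e^(−k₁τ) = 0.03392 mol/dm³, so C_U = C_{A0}−C_A−C_D = 1.990 mol/dm³; C_D/C_U = 0.445.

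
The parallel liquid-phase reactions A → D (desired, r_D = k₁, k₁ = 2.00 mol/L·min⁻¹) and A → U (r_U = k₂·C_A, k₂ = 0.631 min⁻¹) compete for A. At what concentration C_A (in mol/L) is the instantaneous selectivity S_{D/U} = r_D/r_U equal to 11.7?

0.271 mol/L

S_{D/U} = (k₁/k₂)·C_A⁻¹ ⇒ C_A = (S·k₂/k₁)^(-1).
= (11.7×0.631/2.00)^(-1) = (3.691)^(-1) = 0.271 mol/L.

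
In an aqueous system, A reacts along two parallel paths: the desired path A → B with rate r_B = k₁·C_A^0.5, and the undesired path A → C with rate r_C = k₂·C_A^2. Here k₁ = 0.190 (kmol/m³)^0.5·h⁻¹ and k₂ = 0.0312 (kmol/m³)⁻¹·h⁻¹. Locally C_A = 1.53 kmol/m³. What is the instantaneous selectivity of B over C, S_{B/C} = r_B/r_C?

S_{B/C} = r_B/r_C = (k₁·C_A^0.5)/(k₂·C_A^2) = (k₁/k₂)·C_A^-1.5.
= (0.190×1.530^0.5) / (0.0312×1.530^2) = 0.2350/0.07304 = 3.22.
The undesired path is higher order in A, so low C_A (CSTR or dilute feed) favours B.

3.22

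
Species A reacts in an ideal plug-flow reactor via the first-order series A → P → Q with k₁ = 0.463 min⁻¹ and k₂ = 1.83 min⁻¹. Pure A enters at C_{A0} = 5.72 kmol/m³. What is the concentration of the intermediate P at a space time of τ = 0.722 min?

0.870 kmol/m³

The intermediate concentration in a first-order A→B→C sequence is C_P = k₁C_{A0}(e^(−k₁τ) − e^(−k₂τ))/(k₂−k₁).
e^(−k₁τ) = e^(−0.463×0.722) = e^(−0.3343) = 0.7158; e^(−k₂τ) = e^(−1.321) = 0.2668.
C_P = 0.463×5.72/(1.83−0.463) × (0.7158−0.2668) = 1.937×0.4491 = 0.8700 kmol/m³.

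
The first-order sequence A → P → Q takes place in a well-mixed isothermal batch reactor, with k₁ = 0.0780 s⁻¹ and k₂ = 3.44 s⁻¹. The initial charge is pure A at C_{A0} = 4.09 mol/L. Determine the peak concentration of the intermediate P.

0.0849 mol/L

For a first-order series the maximum intermediate yield is C_{P,max}/C_{A0} = (k₁/k₂)^[k₂/(k₂−k₁)].
= (0.0780/3.44)^(3.44/(3.44−0.0780)) = (0.02267)^(1.023) = 0.02077.
C_{P,max} = 0.02077×4.09 = 0.0849 mol/L.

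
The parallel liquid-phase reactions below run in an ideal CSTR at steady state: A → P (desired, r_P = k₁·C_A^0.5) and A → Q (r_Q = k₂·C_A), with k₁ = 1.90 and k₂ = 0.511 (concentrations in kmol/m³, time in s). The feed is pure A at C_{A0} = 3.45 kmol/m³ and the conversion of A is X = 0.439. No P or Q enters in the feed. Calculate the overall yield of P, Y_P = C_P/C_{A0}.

Exit C_A = C_{A0}(1−X) = 3.45×0.561 = 1.935 kmol/m³.
A CSTR operates uniformly at the exit composition, giving r_P = 2.643 and r_Q = 0.9890 (each k·C_A^n at C_A = 1.935).
Fraction of consumed A going to P: r_P/(r_P+r_Q) = 0.7277.
C_P = 0.7277·C_{A0}·X = 0.7277×3.45×0.439 = 1.10 kmol/m³; Y_P = C_P/C_{A0} = 0.319.

0.319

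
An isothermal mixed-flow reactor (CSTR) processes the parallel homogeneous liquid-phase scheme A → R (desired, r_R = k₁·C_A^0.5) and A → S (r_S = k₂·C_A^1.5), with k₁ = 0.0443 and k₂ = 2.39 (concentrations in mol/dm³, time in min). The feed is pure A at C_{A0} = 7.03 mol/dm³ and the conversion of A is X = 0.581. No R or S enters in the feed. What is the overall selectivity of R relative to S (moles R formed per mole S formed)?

Exit C_A = C_{A0}(1−X) = 7.03×0.419 = 2.946 mol/dm³.
In a CSTR the entire volume is at exit conditions, so r_R = 0.0443×2.946^0.5 = 0.07603 and r_S = 2.39×2.946^1.5 = 12.08.
Overall selectivity = C_R/C_S = r_Rτ/(r_Sτ) = r_R/r_S = 0.00629.

0.00629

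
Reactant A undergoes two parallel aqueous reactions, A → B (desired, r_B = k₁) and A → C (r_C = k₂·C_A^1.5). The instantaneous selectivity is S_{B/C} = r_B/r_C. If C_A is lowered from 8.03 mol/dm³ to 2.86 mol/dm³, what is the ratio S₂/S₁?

4.70

S_{B/C} = (k₁/k₂)·C_A^-1.5, so S₂/S₁ = (C_{A,2}/C_{A,1})^-1.5.
= (2.86/8.03)^(-1.5) = (0.3562)^(-1.5) = 4.70.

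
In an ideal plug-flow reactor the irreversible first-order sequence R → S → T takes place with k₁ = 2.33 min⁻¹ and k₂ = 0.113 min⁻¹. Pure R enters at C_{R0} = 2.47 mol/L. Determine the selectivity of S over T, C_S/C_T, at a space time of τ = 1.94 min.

The intermediate concentration in a first-order A→B→C sequence is C_S = k₁C_{R0}(e^(−k₁τ) − e^(−k₂τ))/(k₂−k₁).
e^(−k₁τ) = e^(−2.33×1.94) = e^(−4.520) = 0.01089; e^(−k₂τ) = e^(−0.2192) = 0.8031.
C_S = 2.33×2.47/(0.113−2.33) × (0.01089−0.8031) = (-2.596)×(-0.7923) = 2.057 mol/L.
C_R = C_{R0}e^(−k₁τ) = 0.02689 mol/L, so C_T = C_{R0}−C_R−C_S = 0.3865 mol/L; C_S/C_T = 5.32.

5.32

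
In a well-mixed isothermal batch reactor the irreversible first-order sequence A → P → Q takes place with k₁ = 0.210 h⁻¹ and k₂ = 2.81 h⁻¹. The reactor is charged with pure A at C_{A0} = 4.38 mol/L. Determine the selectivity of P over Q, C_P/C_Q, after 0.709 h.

Solving the coupled first-order balances gives C_P(t) = [k₁/(k₂−k₁)]·C_{A0}·(e^(−k₁t) − e^(−k₂t)).
e^(−k₁t) = e^(−0.210×0.709) = e^(−0.1489) = 0.8617; e^(−k₂t) = e^(−1.992) = 0.1364.
C_P = 0.210×4.38/(2.81−0.210) × (0.8617−0.1364) = 0.3538×0.7253 = 0.2566 mol/L.
C_A = C_{A0}e^(−k₁t) = 3.774 mol/L, so C_Q = C_{A0}−C_A−C_P = 0.3493 mol/L; C_P/C_Q = 0.734.

0.734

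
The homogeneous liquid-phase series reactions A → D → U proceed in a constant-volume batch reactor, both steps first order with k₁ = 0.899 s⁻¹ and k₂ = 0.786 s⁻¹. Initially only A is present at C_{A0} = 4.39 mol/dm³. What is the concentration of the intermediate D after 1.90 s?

The intermediate concentration in a first-order A→B→C sequence is C_D = k₁C_{A0}(e^(−k₁t) − e^(−k₂t))/(k₂−k₁).
e^(−k₁t) = e^(−0.899×1.90) = e^(−1.708) = 0.1812; e^(−k₂t) = e^(−1.493) = 0.2246.
C_D = 0.899×4.39/(0.786−0.899) × (0.1812−0.2246) = (-34.93)×(-0.04340) = 1.516 mol/dm³.

1.52 mol/dm³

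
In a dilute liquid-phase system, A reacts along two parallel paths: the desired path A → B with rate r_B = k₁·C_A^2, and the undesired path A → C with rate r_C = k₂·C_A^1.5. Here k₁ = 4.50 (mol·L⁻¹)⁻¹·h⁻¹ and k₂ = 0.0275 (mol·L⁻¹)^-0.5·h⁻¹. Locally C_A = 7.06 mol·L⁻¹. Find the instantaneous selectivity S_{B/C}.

S_{B/C} = r_B/r_C = (k₁·C_A^2)/(k₂·C_A^1.5) = (k₁/k₂)·C_A^0.5.
= (4.50×7.060^2) / (0.0275×7.060^1.5) = 224.3/0.5159 = 435.

435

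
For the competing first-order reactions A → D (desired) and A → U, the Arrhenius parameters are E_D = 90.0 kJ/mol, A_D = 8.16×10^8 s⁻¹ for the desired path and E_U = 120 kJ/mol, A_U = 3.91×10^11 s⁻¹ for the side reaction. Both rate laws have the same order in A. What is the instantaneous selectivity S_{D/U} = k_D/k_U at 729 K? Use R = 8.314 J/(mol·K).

0.295

k_D/k_U = (A_D/A_U)·exp[−(E_D−E_U)/(RT)] = (A_D/A_U)·exp[(E_U−E_D)/(RT)].
(E_U−E_D)/(RT) = (120−90.0)×10³/(8.314×729) = 30000/6061 = 4.950.
k_D/k_U = (8.16×10^8/3.91×10^11)·exp(4.950) = 0.002087 × 141.1 = 0.295.
Since E_D < E_U, lowering the temperature improves selectivity toward D.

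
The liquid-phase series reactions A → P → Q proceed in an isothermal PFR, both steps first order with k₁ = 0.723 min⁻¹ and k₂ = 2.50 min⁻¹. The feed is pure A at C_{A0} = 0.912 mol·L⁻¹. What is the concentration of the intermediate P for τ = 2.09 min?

Solving the coupled first-order balances gives C_P(τ) = [k₁/(k₂−k₁)]·C_{A0}·(e^(−k₁τ) − e^(−k₂τ)).
e^(−k₁τ) = e^(−0.723×2.09) = e^(−1.511) = 0.2207; e^(−k₂τ) = e^(−5.225) = 0.005380.
C_P = 0.723×0.912/(2.50−0.723) × (0.2207−0.005380) = 0.3711×0.2153 = 0.07989 mol·L⁻¹.

0.0799 mol·L⁻¹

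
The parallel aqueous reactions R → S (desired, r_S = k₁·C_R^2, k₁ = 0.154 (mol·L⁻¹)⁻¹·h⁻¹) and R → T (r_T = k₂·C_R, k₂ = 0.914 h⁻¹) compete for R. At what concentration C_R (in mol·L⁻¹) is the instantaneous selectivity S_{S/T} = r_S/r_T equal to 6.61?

39.2 mol·L⁻¹

S_{S/T} = (k₁/k₂)·C_R ⇒ C_R = S·k₂/k₁.
= 6.61×0.914/0.154 = 39.2 mol·L⁻¹.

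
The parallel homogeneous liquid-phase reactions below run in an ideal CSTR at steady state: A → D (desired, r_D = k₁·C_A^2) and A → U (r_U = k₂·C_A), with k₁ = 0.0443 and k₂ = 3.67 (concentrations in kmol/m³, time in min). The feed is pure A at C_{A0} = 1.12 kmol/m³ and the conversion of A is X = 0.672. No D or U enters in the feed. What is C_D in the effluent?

Exit C_A = C_{A0}(1−X) = 1.12×0.328 = 0.3674 kmol/m³.
A CSTR operates uniformly at the exit composition, giving r_D = 0.005978 and r_U = 1.348 (each k·C_A^n at C_A = 0.3674).
Fraction of consumed A going to D: r_D/(r_D+r_U) = 0.004415.
C_D = 0.004415·C_{A0}·X = 0.004415×1.12×0.672 = 0.00332 kmol/m³.

0.00332 kmol/m³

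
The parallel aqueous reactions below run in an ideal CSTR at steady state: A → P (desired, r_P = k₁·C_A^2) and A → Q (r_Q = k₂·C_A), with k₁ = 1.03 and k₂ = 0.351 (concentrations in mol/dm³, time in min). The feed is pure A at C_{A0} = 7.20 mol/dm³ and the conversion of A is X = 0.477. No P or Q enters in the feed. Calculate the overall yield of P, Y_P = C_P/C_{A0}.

0.437

Exit C_A = C_{A0}(1−X) = 7.20×0.523 = 3.766 mol/dm³.
A CSTR operates uniformly at the exit composition, giving r_P = 14.61 and r_Q = 1.322 (each k·C_A^n at C_A = 3.766).
Fraction of consumed A going to P: r_P/(r_P+r_Q) = 0.9170.
C_P = 0.9170·C_{A0}·X = 0.9170×7.20×0.477 = 3.15 mol/dm³; Y_P = C_P/C_{A0} = 0.437.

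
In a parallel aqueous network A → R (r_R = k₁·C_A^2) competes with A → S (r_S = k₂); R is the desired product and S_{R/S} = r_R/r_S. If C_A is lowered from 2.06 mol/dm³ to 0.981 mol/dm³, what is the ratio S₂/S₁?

0.227

S_{R/S} = (k₁/k₂)·C_A^2, so S₂/S₁ = (C_{A,2}/C_{A,1})^2.
= (0.981/2.06)^2 = (0.4762)^2 = 0.227.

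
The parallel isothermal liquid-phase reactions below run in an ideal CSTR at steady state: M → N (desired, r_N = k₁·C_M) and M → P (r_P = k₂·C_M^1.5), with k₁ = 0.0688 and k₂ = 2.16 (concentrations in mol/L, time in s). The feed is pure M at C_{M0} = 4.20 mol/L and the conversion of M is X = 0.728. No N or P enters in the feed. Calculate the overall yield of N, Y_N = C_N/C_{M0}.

Exit C_M = C_{M0}(1−X) = 4.20×0.272 = 1.142 mol/L.
In a CSTR the entire volume is at exit conditions, so r_N = 0.0688×1.142 = 0.07860 and r_P = 2.16×1.142^1.5 = 2.637.
Fraction of consumed M going to N: r_N/(r_N+r_P) = 0.02894.
C_N = 0.02894·C_{M0}·X = 0.02894×4.20×0.728 = 0.0885 mol/L; Y_N = C_N/C_{M0} = 0.0211.

0.0211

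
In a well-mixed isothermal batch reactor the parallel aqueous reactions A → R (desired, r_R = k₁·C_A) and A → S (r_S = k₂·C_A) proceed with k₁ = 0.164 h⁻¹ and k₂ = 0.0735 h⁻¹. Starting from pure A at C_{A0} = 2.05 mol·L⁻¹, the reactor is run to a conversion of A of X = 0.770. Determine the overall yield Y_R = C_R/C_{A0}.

C_A = C_{A0}(1−X) = 0.4715 mol·L⁻¹.
Both paths are first order in A, so the instantaneous fraction to R is constant: dC_R/d(−C_A) = k₁/(k₁+k₂) = 0.6905.
C_R = 0.6905·(C_{A0}−C_A) = 0.6905×1.579 = 1.09 mol·L⁻¹.
Y_R = C_R/C_{A0} = 1.090/2.05 = 0.532.

0.532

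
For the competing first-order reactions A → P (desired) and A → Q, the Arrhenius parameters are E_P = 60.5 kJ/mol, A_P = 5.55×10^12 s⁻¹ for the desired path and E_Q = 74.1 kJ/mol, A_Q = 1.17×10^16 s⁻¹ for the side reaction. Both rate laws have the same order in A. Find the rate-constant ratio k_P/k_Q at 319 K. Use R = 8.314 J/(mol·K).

0.0800

k_P/k_Q = (A_P/A_Q)·exp[−(E_P−E_Q)/(RT)] = (A_P/A_Q)·exp[(E_Q−E_P)/(RT)].
(E_Q−E_P)/(RT) = (74.1−60.5)×10³/(8.314×319) = 13600/2652 = 5.128.
k_P/k_Q = (5.55×10^12/1.17×10^16)·exp(5.128) = 4.744×10^-4 × 168.7 = 0.0800.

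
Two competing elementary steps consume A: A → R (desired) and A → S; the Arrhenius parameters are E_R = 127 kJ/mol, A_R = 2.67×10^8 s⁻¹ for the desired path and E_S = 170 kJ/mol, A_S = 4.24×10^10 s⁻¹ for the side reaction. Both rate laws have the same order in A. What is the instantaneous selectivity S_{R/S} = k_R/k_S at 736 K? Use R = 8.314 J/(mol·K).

k_R/k_S = (A_R/A_S)·exp[−(E_R−E_S)/(RT)] = (A_R/A_S)·exp[(E_S−E_R)/(RT)].
(E_S−E_R)/(RT) = (170−127)×10³/(8.314×736) = 43000/6119 = 7.027.
k_R/k_S = (2.67×10^8/4.24×10^10)·exp(7.027) = 0.006297 × 1127 = 7.10.

7.10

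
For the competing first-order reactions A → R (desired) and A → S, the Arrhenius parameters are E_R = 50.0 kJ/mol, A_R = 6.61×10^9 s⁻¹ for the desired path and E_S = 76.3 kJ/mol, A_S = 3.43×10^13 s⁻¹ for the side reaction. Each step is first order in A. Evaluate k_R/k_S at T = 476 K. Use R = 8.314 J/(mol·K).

Since both paths have the same order in A, the concentration cancels and S_{R/S} = k_R/k_S = (A_R/A_S)·exp[(E_S−E_R)/(RT)].
(E_S−E_R)/(RT) = (76.3−50.0)×10³/(8.314×476) = 26300/3957 = 6.646.
k_R/k_S = (6.61×10^9/3.43×10^13)·exp(6.646) = 1.927×10^-4 × 769.4 = 0.148.

0.148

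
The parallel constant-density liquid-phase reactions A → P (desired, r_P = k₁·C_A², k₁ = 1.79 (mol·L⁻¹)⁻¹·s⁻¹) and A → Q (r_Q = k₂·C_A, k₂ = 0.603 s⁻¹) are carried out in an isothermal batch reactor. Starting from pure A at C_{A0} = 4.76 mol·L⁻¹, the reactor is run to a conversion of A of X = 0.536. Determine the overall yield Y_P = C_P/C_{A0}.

0.487

C_A = C_{A0}(1−X) = 2.209 mol·L⁻¹.
Along a PFR/batch, dC_Q/dC_A = −r_Q/(r_P+r_Q) = −k₂/(k₂+k₁·C_A).
Integrating from C_{A0} to C_A: C_Q = (0.603/1.79)·ln[(0.603+1.79·4.76)/(0.603+1.79·2.21)] = 0.3369·ln(9.123/4.556) = 0.2339 mol·L⁻¹.
Then C_P = (C_{A0}−C_A) − C_Q = 2.551 − 0.2339 = 2.317 mol·L⁻¹.
Y_P = C_P/C_{A0} = 2.317/4.76 = 0.487.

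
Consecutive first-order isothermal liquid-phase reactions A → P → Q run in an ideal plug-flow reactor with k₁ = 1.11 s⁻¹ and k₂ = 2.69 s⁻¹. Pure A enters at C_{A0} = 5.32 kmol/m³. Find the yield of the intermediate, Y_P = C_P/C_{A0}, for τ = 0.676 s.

Solving the coupled first-order balances gives C_P(τ) = [k₁/(k₂−k₁)]·C_{A0}·(e^(−k₁τ) − e^(−k₂τ)).
e^(−k₁τ) = e^(−1.11×0.676) = e^(−0.7504) = 0.4722; e^(−k₂τ) = e^(−1.818) = 0.1623.
C_P = 1.11×5.32/(2.69−1.11) × (0.4722−0.1623) = 3.737×0.3099 = 1.158 kmol/m³.
Y_P = C_P/C_{A0} = 1.158/5.32 = 0.218.

0.218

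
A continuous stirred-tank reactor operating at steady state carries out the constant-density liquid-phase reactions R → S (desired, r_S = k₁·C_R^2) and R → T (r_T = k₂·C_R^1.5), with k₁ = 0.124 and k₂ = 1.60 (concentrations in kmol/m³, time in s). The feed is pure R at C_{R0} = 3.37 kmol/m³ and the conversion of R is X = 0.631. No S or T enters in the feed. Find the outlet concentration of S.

0.169 kmol/m³

Exit C_R = C_{R0}(1−X) = 3.37×0.369 = 1.244 kmol/m³.
A CSTR operates uniformly at the exit composition, giving r_S = 0.1917 and r_T = 2.219 (each k·C_R^n at C_R = 1.244).
Fraction of consumed R going to S: r_S/(r_S+r_T) = 0.07955.
C_S = 0.07955·C_{R0}·X = 0.07955×3.37×0.631 = 0.169 kmol/m³.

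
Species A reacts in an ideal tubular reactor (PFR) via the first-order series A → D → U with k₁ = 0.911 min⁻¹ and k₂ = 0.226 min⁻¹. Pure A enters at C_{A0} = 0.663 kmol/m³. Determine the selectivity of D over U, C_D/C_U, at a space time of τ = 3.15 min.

1.58

For first-order series with pure A initially, C_D(τ) = k₁C_{A0}/(k₂−k₁)·(e^(−k₁τ) − e^(−k₂τ)).
e^(−k₁τ) = e^(−0.911×3.15) = e^(−2.870) = 0.05672; e^(−k₂τ) = e^(−0.7119) = 0.4907.
C_D = 0.911×0.663/(0.226−0.911) × (0.05672−0.4907) = (-0.8817)×(-0.4340) = 0.3827 kmol/m³.
C_A = C_{A0}e^(−k₁τ) = 0.03760 kmol/m³, so C_U = C_{A0}−C_A−C_D = 0.2427 kmol/m³; C_D/C_U = 1.58.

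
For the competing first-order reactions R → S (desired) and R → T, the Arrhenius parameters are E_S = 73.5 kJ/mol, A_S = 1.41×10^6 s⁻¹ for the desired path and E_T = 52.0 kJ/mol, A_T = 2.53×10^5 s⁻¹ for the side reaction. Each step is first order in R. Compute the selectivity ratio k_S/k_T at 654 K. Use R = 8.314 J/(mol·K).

Since both paths have the same order in R, the concentration cancels and S_{S/T} = k_S/k_T = (A_S/A_T)·exp[(E_T−E_S)/(RT)].
(E_T−E_S)/(RT) = (52.0−73.5)×10³/(8.314×654) = -21500/5437 = -3.954.
k_S/k_T = (1.41×10^6/2.53×10^5)·exp(-3.954) = 5.573 × 0.01918 = 0.107.
Since E_S > E_T, raising the temperature improves selectivity toward S.

0.107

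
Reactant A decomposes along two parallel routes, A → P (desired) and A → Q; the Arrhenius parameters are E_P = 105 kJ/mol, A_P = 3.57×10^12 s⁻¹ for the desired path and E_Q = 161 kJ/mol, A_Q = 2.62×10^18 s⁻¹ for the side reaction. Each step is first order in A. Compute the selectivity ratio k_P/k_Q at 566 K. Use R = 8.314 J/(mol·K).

Since both paths have the same order in A, the concentration cancels and S_{P/Q} = k_P/k_Q = (A_P/A_Q)·exp[(E_Q−E_P)/(RT)].
(E_Q−E_P)/(RT) = (161−105)×10³/(8.314×566) = 56000/4706 = 11.90.
k_P/k_Q = (3.57×10^12/2.62×10^18)·exp(11.90) = 1.363×10^-6 × 1.473×10^5 = 0.201.
Since E_P < E_Q, lowering the temperature improves selectivity toward P.

0.201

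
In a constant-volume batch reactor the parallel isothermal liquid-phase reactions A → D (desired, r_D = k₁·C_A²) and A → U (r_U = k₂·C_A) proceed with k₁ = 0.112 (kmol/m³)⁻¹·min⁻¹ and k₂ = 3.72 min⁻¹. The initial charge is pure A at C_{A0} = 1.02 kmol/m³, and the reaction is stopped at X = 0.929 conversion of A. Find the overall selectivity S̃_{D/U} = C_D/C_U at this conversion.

C_A = C_{A0}(1−X) = 0.07242 kmol/m³.
Along a PFR/batch, dC_U/dC_A = −r_U/(r_D+r_U) = −k₂/(k₂+k₁·C_A).
Integrating from C_{A0} to C_A: C_U = (3.72/0.112)·ln[(3.72+0.112·1.02)/(3.72+0.112·0.0724)] = 33.21·ln(3.834/3.728) = 0.9323 kmol/m³.
Then C_D = (C_{A0}−C_A) − C_U = 0.9476 − 0.9323 = 0.01527 kmol/m³.
S̃_{D/U} = C_D/C_U = 0.01527/0.9323 = 0.0164.

0.0164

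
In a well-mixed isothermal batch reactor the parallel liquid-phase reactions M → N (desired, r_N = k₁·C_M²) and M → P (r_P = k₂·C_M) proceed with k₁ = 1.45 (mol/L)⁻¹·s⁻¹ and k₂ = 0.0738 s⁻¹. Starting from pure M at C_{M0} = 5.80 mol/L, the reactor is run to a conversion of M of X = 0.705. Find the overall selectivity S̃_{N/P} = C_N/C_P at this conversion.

65.9

C_M = C_{M0}(1−X) = 1.711 mol/L.
Along a PFR/batch, dC_P/dC_M = −r_P/(r_N+r_P) = −k₂/(k₂+k₁·C_M).
Integrating from C_{M0} to C_M: C_P = (0.0738/1.45)·ln[(0.0738+1.45·5.80)/(0.0738+1.45·1.71)] = 0.05090·ln(8.484/2.555) = 0.06109 mol/L.
Then C_N = (C_{M0}−C_M) − C_P = 4.089 − 0.06109 = 4.028 mol/L.
S̃_{N/P} = C_N/C_P = 4.028/0.06109 = 65.9.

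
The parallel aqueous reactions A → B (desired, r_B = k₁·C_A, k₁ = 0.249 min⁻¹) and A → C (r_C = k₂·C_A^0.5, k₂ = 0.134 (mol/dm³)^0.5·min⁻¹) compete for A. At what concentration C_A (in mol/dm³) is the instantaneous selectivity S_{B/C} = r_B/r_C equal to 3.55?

3.65 mol/dm³

S_{B/C} = (k₁/k₂)·C_A^0.5 ⇒ C_A = (S·k₂/k₁)^(2).
= (3.55×0.134/0.249)^(2) = (1.910)^(2) = 3.65 mol/dm³.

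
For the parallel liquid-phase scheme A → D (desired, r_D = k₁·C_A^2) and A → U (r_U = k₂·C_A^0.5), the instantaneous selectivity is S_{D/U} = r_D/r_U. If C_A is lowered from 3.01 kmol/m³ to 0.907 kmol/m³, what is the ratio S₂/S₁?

0.165

S_{D/U} = (k₁/k₂)·C_A^1.5, so S₂/S₁ = (C_{A,2}/C_{A,1})^1.5.
= (0.907/3.01)^1.5 = (0.3013)^1.5 = 0.165.
Selectivity toward D falls as C_A falls — high-concentration operation is favoured.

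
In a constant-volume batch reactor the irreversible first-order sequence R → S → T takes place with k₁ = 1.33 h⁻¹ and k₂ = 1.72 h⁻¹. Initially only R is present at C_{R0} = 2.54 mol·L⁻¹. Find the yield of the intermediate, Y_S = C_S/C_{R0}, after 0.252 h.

For first-order series with pure R initially, C_S(t) = k₁C_{R0}/(k₂−k₁)·(e^(−k₁t) − e^(−k₂t)).
e^(−k₁t) = e^(−1.33×0.252) = e^(−0.3352) = 0.7152; e^(−k₂t) = e^(−0.4334) = 0.6483.
C_S = 1.33×2.54/(1.72−1.33) × (0.7152−0.6483) = 8.662×0.06695 = 0.5799 mol·L⁻¹.
Y_S = C_S/C_{R0} = 0.5799/2.54 = 0.228.

0.228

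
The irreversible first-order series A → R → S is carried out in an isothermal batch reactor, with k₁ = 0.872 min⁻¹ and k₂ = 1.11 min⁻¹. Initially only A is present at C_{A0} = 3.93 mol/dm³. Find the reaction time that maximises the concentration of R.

1.01 min

Setting dC_R/dt = 0 gives t_opt = ln(k₂/k₁)/(k₂−k₁).
= ln(1.11/0.872)/(1.11−0.872) = ln(1.273)/0.2380 = 0.2413/0.2380 = 1.01 min.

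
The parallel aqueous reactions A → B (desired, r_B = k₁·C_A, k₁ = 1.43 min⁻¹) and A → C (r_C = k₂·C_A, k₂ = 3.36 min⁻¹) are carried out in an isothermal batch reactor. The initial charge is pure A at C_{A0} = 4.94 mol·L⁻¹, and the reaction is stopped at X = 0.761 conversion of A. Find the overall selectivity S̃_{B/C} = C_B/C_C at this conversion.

C_A = C_{A0}(1−X) = 1.181 mol·L⁻¹.
Both paths are first order in A, so the instantaneous fraction to B is constant: dC_B/d(−C_A) = k₁/(k₁+k₂) = 0.2985.
C_B = 0.2985·(C_{A0}−C_A) = 0.2985×3.759 = 1.12 mol·L⁻¹.
C_C = (C_{A0}−C_A)−C_B = 2.637 mol·L⁻¹; S̃_{B/C} = 1.122/2.637 = 0.426.

0.426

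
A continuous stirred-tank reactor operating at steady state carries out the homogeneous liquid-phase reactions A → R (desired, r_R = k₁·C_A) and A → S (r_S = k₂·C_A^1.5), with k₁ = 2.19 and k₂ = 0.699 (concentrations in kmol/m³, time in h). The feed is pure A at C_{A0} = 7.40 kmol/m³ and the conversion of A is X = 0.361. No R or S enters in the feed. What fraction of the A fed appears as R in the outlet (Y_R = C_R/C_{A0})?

Exit C_A = C_{A0}(1−X) = 7.40×0.639 = 4.729 kmol/m³.
Rates in a CSTR are evaluated at the outlet concentration: r_R = 2.19×4.729 = 10.36, r_S = 0.699×4.729^1.5 = 7.187.
Fraction of consumed A going to R: r_R/(r_R+r_S) = 0.5903.
C_R = 0.5903·C_{A0}·X = 0.5903×7.40×0.361 = 1.58 kmol/m³; Y_R = C_R/C_{A0} = 0.213.

0.213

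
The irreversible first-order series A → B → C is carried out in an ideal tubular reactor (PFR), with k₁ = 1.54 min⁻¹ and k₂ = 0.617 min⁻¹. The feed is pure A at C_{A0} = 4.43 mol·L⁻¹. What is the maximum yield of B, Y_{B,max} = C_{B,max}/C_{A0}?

0.543

Evaluating C_B at τ_opt = ln(k₂/k₁)/(k₂−k₁) gives C_{B,max}/C_{A0} = (k₁/k₂)^[k₂/(k₂−k₁)].
= (1.54/0.617)^(0.617/(0.617−1.54)) = (2.496)^(-0.6685) = 0.5426.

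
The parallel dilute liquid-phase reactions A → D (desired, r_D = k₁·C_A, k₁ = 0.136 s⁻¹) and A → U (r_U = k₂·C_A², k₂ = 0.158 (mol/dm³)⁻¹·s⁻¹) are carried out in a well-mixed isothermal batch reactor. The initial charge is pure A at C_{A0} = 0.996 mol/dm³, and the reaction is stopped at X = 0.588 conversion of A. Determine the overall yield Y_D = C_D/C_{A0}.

0.327

C_A = C_{A0}(1−X) = 0.4104 mol/dm³.
Along a PFR/batch, dC_D/dC_A = −r_D/(r_D+r_U) = −k₁/(k₁+k₂·C_A).
Integrating from C_{A0} to C_A: C_D = (0.136/0.158)·ln[(0.136+0.158·0.996)/(0.136+0.158·0.410)] = 0.8608·ln(0.2934/0.2008) = 0.3262 mol/dm³.
Y_D = C_D/C_{A0} = 0.3262/0.996 = 0.327.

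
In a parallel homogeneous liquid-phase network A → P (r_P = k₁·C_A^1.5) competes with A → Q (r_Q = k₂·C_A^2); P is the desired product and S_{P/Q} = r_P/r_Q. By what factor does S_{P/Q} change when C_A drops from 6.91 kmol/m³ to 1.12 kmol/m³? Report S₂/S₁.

2.48

S_{P/Q} = (k₁/k₂)·C_A^-0.5, so S₂/S₁ = (C_{A,2}/C_{A,1})^-0.5.
= (1.12/6.91)^(-0.5) = (0.1621)^(-0.5) = 2.48.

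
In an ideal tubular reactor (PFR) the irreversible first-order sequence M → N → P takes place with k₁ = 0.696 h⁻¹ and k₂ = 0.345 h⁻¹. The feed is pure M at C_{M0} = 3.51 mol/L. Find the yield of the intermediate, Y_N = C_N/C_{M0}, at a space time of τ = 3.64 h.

The intermediate concentration in a first-order A→B→C sequence is C_N = k₁C_{M0}(e^(−k₁τ) − e^(−k₂τ))/(k₂−k₁).
e^(−k₁τ) = e^(−0.696×3.64) = e^(−2.533) = 0.07939; e^(−k₂τ) = e^(−1.256) = 0.2848.
C_N = 0.696×3.51/(0.345−0.696) × (0.07939−0.2848) = (-6.960)×(-0.2055) = 1.430 mol/L.
Y_N = C_N/C_{M0} = 1.430/3.51 = 0.407.

0.407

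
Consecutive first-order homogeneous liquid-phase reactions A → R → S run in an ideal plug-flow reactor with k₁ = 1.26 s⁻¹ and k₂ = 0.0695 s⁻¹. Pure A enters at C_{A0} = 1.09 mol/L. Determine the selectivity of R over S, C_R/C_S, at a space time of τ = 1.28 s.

For first-order series with pure A initially, C_R(τ) = k₁C_{A0}/(k₂−k₁)·(e^(−k₁τ) − e^(−k₂τ)).
e^(−k₁τ) = e^(−1.26×1.28) = e^(−1.613) = 0.1993; e^(−k₂τ) = e^(−0.08896) = 0.9149.
C_R = 1.26×1.09/(0.0695−1.26) × (0.1993−0.9149) = (-1.154)×(-0.7156) = 0.8255 mol/L.
C_A = C_{A0}e^(−k₁τ) = 0.2173 mol/L, so C_S = C_{A0}−C_A−C_R = 0.04725 mol/L; C_R/C_S = 17.5.

17.5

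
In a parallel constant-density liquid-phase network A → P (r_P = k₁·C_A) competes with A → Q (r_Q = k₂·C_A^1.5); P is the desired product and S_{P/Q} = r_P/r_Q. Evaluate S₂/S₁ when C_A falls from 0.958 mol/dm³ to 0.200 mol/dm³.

S_{P/Q} = (k₁/k₂)·C_A^-0.5, so S₂/S₁ = (C_{A,2}/C_{A,1})^-0.5.
= (0.200/0.958)^(-0.5) = (0.2088)^(-0.5) = 2.19.

2.19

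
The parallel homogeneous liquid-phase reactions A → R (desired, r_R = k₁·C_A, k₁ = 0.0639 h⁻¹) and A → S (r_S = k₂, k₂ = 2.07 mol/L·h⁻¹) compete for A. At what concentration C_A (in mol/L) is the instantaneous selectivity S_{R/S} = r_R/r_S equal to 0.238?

7.71 mol/L

S_{R/S} = (k₁/k₂)·C_A ⇒ C_A = S·k₂/k₁.
= 0.238×2.07/0.0639 = 7.71 mol/L.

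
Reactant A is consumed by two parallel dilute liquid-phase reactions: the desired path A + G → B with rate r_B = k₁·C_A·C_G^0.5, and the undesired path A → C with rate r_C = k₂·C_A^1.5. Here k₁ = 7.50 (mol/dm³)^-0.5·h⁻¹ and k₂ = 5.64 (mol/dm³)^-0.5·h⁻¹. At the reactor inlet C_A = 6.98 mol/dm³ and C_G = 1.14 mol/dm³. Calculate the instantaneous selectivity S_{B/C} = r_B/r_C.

0.537

S_{B/C} = r_B/r_C = (k₁·C_A·C_G^0.5)/(k₂·C_A^1.5) = (k₁/k₂)·C_A^-0.5·C_G^0.5.
= (7.50×6.980×1.140^0.5) / (5.64×6.980^1.5) = 55.89/104.0 = 0.537.
The undesired path is higher order in A, so low C_A (CSTR or dilute feed) favours B.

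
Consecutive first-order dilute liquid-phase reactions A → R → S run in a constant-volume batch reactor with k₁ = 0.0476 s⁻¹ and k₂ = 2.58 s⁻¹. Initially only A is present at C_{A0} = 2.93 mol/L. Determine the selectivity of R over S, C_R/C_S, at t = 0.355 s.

1.89

For first-order series with pure A initially, C_R(t) = k₁C_{A0}/(k₂−k₁)·(e^(−k₁t) − e^(−k₂t)).
e^(−k₁t) = e^(−0.0476×0.355) = e^(−0.01690) = 0.9832; e^(−k₂t) = e^(−0.9159) = 0.4002.
C_R = 0.0476×2.93/(2.58−0.0476) × (0.9832−0.4002) = 0.05507×0.5831 = 0.03211 mol/L.
C_A = C_{A0}e^(−k₁t) = 2.881 mol/L, so C_S = C_{A0}−C_A−C_R = 0.01698 mol/L; C_R/C_S = 1.89.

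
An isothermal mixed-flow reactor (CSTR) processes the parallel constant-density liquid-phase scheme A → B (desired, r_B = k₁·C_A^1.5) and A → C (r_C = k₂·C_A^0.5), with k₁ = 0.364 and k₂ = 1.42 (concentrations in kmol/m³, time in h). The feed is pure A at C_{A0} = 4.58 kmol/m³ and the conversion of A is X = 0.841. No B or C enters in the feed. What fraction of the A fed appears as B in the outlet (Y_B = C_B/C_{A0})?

0.132

Exit C_A = C_{A0}(1−X) = 4.58×0.159 = 0.7282 kmol/m³.
In a CSTR the entire volume is at exit conditions, so r_B = 0.364×0.7282^1.5 = 0.2262 and r_C = 1.42×0.7282^0.5 = 1.212.
Fraction of consumed A going to B: r_B/(r_B+r_C) = 0.1573.
C_B = 0.1573·C_{A0}·X = 0.1573×4.58×0.841 = 0.606 kmol/m³; Y_B = C_B/C_{A0} = 0.132.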